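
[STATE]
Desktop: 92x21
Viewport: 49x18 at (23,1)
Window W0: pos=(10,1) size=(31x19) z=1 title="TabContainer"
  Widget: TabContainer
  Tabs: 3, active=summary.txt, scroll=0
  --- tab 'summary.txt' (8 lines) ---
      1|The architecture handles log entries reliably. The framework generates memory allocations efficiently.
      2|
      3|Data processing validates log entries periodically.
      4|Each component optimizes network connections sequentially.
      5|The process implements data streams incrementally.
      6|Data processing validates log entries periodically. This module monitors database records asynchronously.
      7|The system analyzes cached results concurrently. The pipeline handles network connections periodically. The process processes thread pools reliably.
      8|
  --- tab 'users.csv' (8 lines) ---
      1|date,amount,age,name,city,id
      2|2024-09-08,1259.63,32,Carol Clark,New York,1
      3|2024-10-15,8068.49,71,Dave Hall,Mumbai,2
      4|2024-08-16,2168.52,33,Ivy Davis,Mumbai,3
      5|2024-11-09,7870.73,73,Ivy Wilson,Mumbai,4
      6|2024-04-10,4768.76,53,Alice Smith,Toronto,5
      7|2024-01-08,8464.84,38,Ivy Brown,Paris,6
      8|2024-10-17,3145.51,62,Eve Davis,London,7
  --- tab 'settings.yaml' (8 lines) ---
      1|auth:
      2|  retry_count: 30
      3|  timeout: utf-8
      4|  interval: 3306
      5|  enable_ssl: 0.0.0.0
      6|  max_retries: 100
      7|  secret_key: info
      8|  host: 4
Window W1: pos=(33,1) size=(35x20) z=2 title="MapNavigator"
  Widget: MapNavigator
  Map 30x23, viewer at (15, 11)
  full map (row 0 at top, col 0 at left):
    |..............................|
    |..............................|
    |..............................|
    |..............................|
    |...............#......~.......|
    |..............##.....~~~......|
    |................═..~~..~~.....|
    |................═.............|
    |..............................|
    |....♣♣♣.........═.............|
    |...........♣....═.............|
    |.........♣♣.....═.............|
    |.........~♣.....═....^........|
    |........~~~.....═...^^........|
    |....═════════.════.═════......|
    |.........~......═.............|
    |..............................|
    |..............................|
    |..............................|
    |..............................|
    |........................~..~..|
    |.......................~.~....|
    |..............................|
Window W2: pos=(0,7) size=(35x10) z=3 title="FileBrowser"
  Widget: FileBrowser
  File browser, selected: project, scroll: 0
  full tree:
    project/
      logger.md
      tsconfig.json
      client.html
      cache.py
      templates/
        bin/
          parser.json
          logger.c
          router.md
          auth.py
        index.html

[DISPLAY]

━━━━━━━━━━┏━━━━━━━━━━━━━━━━━━━━━━━━━━━━━━━━━┓    
r         ┃ MapNavigator                    ┃    
──────────┠─────────────────────────────────┨    
]│ users.c┃ ..............................  ┃    
──────────┃ ...............#......~.......  ┃    
ture handl┃ ..............##.....~~~......  ┃    
━━━━━━━━━━━┓................═..~~..~~.....  ┃    
           ┃................═.............  ┃    
───────────┨..............................  ┃    
           ┃....♣♣♣.........═.............  ┃    
           ┃...........♣....═.............  ┃    
           ┃.........♣♣....@═.............  ┃    
           ┃.........~♣.....═....^........  ┃    
           ┃........~~~.....═...^^........  ┃    
           ┃....═════════.════.═════......  ┃    
━━━━━━━━━━━┛.........~......═.............  ┃    
          ┃ ..............................  ┃    
          ┃ ..............................  ┃    


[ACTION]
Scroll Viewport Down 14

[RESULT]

──────────┠─────────────────────────────────┨    
]│ users.c┃ ..............................  ┃    
──────────┃ ...............#......~.......  ┃    
ture handl┃ ..............##.....~~~......  ┃    
━━━━━━━━━━━┓................═..~~..~~.....  ┃    
           ┃................═.............  ┃    
───────────┨..............................  ┃    
           ┃....♣♣♣.........═.............  ┃    
           ┃...........♣....═.............  ┃    
           ┃.........♣♣....@═.............  ┃    
           ┃.........~♣.....═....^........  ┃    
           ┃........~~~.....═...^^........  ┃    
           ┃....═════════.════.═════......  ┃    
━━━━━━━━━━━┛.........~......═.............  ┃    
          ┃ ..............................  ┃    
          ┃ ..............................  ┃    
━━━━━━━━━━┃ ..............................  ┃    
          ┗━━━━━━━━━━━━━━━━━━━━━━━━━━━━━━━━━┛    


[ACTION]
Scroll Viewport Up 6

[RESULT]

                                                 
━━━━━━━━━━┏━━━━━━━━━━━━━━━━━━━━━━━━━━━━━━━━━┓    
r         ┃ MapNavigator                    ┃    
──────────┠─────────────────────────────────┨    
]│ users.c┃ ..............................  ┃    
──────────┃ ...............#......~.......  ┃    
ture handl┃ ..............##.....~~~......  ┃    
━━━━━━━━━━━┓................═..~~..~~.....  ┃    
           ┃................═.............  ┃    
───────────┨..............................  ┃    
           ┃....♣♣♣.........═.............  ┃    
           ┃...........♣....═.............  ┃    
           ┃.........♣♣....@═.............  ┃    
           ┃.........~♣.....═....^........  ┃    
           ┃........~~~.....═...^^........  ┃    
           ┃....═════════.════.═════......  ┃    
━━━━━━━━━━━┛.........~......═.............  ┃    
          ┃ ..............................  ┃    


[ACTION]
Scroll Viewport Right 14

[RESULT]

                                                 
━━━━━━━━━━━━━━━━━━━━━━━━━━━━━━┓                  
pNavigator                    ┃                  
──────────────────────────────┨                  
............................  ┃                  
.............#......~.......  ┃                  
............##.....~~~......  ┃                  
..............═..~~..~~.....  ┃                  
..............═.............  ┃                  
............................  ┃                  
..♣♣♣.........═.............  ┃                  
.........♣....═.............  ┃                  
.......♣♣....@═.............  ┃                  
.......~♣.....═....^........  ┃                  
......~~~.....═...^^........  ┃                  
..═════════.════.═════......  ┃                  
.......~......═.............  ┃                  
............................  ┃                  


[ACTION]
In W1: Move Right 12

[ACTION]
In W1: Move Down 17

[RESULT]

                                                 
━━━━━━━━━━━━━━━━━━━━━━━━━━━━━━┓                  
pNavigator                    ┃                  
──────────────────────────────┨                  
════.═════......              ┃                  
..═.............              ┃                  
................              ┃                  
................              ┃                  
................              ┃                  
................              ┃                  
..........~..~..              ┃                  
.........~.~....              ┃                  
.............@..              ┃                  
                              ┃                  
                              ┃                  
                              ┃                  
                              ┃                  
                              ┃                  


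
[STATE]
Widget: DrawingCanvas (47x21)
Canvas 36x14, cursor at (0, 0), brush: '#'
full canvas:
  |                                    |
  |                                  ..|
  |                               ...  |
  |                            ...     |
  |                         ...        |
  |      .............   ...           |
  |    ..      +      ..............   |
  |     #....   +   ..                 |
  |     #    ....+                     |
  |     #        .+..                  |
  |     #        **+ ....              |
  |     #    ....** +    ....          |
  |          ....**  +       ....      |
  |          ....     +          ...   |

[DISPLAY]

+                                              
                                  ..           
                               ...             
                            ...                
                         ...                   
      .............   ...                      
    ..      +      ..............              
     #....   +   ..                            
     #    ....+                                
     #        .+..                             
     #        **+ ....                         
     #    ....** +    ....                     
          ....**  +       ....                 
          ....     +          ...              
                                               
                                               
                                               
                                               
                                               
                                               
                                               


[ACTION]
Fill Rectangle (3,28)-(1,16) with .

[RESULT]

+                                              
                .............     ..           
                .............  ...             
                ...............                
                         ...                   
      .............   ...                      
    ..      +      ..............              
     #....   +   ..                            
     #    ....+                                
     #        .+..                             
     #        **+ ....                         
     #    ....** +    ....                     
          ....**  +       ....                 
          ....     +          ...              
                                               
                                               
                                               
                                               
                                               
                                               
                                               


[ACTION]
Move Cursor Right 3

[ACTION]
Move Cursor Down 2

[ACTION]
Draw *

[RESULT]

                                               
                .............     ..           
   *            .............  ...             
                ...............                
                         ...                   
      .............   ...                      
    ..      +      ..............              
     #....   +   ..                            
     #    ....+                                
     #        .+..                             
     #        **+ ....                         
     #    ....** +    ....                     
          ....**  +       ....                 
          ....     +          ...              
                                               
                                               
                                               
                                               
                                               
                                               
                                               


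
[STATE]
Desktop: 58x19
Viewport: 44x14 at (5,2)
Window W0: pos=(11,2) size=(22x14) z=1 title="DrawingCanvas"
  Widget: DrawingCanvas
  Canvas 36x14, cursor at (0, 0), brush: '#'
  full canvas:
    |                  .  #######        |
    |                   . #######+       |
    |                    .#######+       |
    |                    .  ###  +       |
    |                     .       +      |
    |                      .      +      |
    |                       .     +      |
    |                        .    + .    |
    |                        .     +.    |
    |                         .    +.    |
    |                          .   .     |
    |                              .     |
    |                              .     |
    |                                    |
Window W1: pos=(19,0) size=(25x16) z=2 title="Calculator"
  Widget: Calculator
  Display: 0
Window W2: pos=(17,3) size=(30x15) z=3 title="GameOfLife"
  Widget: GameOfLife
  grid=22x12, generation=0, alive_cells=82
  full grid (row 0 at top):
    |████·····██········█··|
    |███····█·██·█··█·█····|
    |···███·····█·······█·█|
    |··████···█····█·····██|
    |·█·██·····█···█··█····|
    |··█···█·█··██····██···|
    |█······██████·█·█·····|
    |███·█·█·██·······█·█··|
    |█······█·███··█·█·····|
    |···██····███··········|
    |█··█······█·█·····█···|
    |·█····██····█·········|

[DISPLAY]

      ┏━━━━━━━┠───────────────────────┨     
      ┃ Draw┏━━━━━━━━━━━━━━━━━━━━━━━━━━━━┓  
      ┠─────┃ GameOfLife                 ┃  
      ┃+    ┠────────────────────────────┨  
      ┃     ┃Gen: 0                      ┃  
      ┃     ┃███····█·██·█··█·█····      ┃  
      ┃     ┃···███·····█·······█·█      ┃  
      ┃     ┃··████···█····█·····██      ┃  
      ┃     ┃·█·██·····█···█··█····      ┃  
      ┃     ┃··█···█·█··██····██···      ┃  
      ┃     ┃█······██████·█·█·····      ┃  
      ┃     ┃███·█·█·██·······█·█··      ┃  
      ┃     ┃█······█·███··█·█·····      ┃  
      ┗━━━━━┃···██····███··········      ┃  


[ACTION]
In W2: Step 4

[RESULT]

      ┏━━━━━━━┠───────────────────────┨     
      ┃ Draw┏━━━━━━━━━━━━━━━━━━━━━━━━━━━━┓  
      ┠─────┃ GameOfLife                 ┃  
      ┃+    ┠────────────────────────────┨  
      ┃     ┃Gen: 4                      ┃  
      ┃     ┃·······█·█············      ┃  
      ┃     ┃······█···············      ┃  
      ┃     ┃···········███····█··█      ┃  
      ┃     ┃·██·················█·      ┃  
      ┃     ┃█·██·██··█·····██·····      ┃  
      ┃     ┃█····██·········█·█···      ┃  
      ┃     ┃█·██···········█·█····      ┃  
      ┃     ┃█···██···█·█··········      ┃  
      ┗━━━━━┃█···█····█·█·█········      ┃  


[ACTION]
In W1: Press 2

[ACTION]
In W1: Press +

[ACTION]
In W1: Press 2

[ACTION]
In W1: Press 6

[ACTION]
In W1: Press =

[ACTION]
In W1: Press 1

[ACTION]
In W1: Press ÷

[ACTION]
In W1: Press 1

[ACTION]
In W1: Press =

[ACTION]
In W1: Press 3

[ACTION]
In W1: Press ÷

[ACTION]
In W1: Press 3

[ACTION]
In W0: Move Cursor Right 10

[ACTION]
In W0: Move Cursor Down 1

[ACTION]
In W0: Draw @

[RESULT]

      ┏━━━━━━━┠───────────────────────┨     
      ┃ Draw┏━━━━━━━━━━━━━━━━━━━━━━━━━━━━┓  
      ┠─────┃ GameOfLife                 ┃  
      ┃     ┠────────────────────────────┨  
      ┃     ┃Gen: 4                      ┃  
      ┃     ┃·······█·█············      ┃  
      ┃     ┃······█···············      ┃  
      ┃     ┃···········███····█··█      ┃  
      ┃     ┃·██·················█·      ┃  
      ┃     ┃█·██·██··█·····██·····      ┃  
      ┃     ┃█····██·········█·█···      ┃  
      ┃     ┃█·██···········█·█····      ┃  
      ┃     ┃█···██···█·█··········      ┃  
      ┗━━━━━┃█···█····█·█·█········      ┃  


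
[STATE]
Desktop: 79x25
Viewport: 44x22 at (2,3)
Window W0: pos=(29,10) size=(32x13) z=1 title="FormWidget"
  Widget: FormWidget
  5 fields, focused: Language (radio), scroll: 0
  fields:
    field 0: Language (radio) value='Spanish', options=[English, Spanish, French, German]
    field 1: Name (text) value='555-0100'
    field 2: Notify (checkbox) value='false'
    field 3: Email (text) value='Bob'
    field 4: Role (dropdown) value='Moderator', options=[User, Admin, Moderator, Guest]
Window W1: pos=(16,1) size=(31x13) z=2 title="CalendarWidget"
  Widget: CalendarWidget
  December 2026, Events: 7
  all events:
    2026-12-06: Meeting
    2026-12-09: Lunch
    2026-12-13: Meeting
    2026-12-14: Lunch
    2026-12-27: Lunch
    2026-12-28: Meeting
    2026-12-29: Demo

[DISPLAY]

              ┠─────────────────────────────
              ┃        December 2026        
              ┃Mo Tu We Th Fr Sa Su         
              ┃    1  2  3  4  5  6*        
              ┃ 7  8  9* 10 11 12 13*       
              ┃14* 15 16 17 18 19 20        
              ┃21 22 23 24 25 26 27*        
              ┃28* 29* 30 31                
              ┃                             
              ┃                             
              ┗━━━━━━━━━━━━━━━━━━━━━━━━━━━━━
                           ┃  Name:       [5
                           ┃  Notify:     [ 
                           ┃  Email:      [B
                           ┃  Role:       [M
                           ┃                
                           ┃                
                           ┃                
                           ┃                
                           ┗━━━━━━━━━━━━━━━━
                                            
                                            


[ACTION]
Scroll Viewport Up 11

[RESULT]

                                            
              ┏━━━━━━━━━━━━━━━━━━━━━━━━━━━━━
              ┃ CalendarWidget              
              ┠─────────────────────────────
              ┃        December 2026        
              ┃Mo Tu We Th Fr Sa Su         
              ┃    1  2  3  4  5  6*        
              ┃ 7  8  9* 10 11 12 13*       
              ┃14* 15 16 17 18 19 20        
              ┃21 22 23 24 25 26 27*        
              ┃28* 29* 30 31                
              ┃                             
              ┃                             
              ┗━━━━━━━━━━━━━━━━━━━━━━━━━━━━━
                           ┃  Name:       [5
                           ┃  Notify:     [ 
                           ┃  Email:      [B
                           ┃  Role:       [M
                           ┃                
                           ┃                
                           ┃                
                           ┃                


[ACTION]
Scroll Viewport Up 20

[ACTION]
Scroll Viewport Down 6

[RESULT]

              ┠─────────────────────────────
              ┃        December 2026        
              ┃Mo Tu We Th Fr Sa Su         
              ┃    1  2  3  4  5  6*        
              ┃ 7  8  9* 10 11 12 13*       
              ┃14* 15 16 17 18 19 20        
              ┃21 22 23 24 25 26 27*        
              ┃28* 29* 30 31                
              ┃                             
              ┃                             
              ┗━━━━━━━━━━━━━━━━━━━━━━━━━━━━━
                           ┃  Name:       [5
                           ┃  Notify:     [ 
                           ┃  Email:      [B
                           ┃  Role:       [M
                           ┃                
                           ┃                
                           ┃                
                           ┃                
                           ┗━━━━━━━━━━━━━━━━
                                            
                                            


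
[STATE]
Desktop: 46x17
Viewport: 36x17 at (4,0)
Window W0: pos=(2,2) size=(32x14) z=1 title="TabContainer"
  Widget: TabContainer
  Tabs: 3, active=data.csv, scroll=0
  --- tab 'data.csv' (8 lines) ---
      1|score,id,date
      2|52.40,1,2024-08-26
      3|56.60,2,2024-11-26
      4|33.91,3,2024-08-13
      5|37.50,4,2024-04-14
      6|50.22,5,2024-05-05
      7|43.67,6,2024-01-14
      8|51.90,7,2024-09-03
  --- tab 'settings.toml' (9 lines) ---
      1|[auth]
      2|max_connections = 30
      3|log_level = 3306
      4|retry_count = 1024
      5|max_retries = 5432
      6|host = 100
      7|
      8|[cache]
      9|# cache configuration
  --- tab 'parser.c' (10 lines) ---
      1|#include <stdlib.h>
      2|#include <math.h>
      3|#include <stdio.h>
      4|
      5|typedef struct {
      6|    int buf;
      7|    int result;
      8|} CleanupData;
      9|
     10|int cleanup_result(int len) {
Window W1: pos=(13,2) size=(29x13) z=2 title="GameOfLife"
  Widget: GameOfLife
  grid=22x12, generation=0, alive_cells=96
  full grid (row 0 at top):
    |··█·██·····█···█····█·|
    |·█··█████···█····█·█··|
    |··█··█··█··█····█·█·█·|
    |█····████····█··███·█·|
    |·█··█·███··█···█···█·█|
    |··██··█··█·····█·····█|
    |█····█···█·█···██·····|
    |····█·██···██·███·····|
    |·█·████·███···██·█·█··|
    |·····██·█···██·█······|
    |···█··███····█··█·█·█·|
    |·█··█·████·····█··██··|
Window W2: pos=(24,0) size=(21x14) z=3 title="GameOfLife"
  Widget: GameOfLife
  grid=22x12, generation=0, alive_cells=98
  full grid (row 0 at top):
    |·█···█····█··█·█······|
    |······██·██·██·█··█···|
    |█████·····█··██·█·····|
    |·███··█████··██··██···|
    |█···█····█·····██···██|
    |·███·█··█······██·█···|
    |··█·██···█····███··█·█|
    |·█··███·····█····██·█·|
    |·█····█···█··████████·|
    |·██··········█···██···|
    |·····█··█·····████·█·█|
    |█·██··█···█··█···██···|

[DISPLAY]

                    ┏━━━━━━━━━━━━━━━
                    ┃ GameOfLife    
━━━━━━━━━┏━━━━━━━━━━┠───────────────
TabContai┃ GameOfLif┃Gen: 0         
─────────┠──────────┃·····██·██·██·█
data.csv]┃Gen: 0    ┃████·····█··██·
─────────┃··█··█··█·┃███··█████··██·
core,id,d┃█····████·┃···█····█·····█
2.40,1,20┃·█··█·███·┃███·█··█······█
6.60,2,20┃··██··█··█┃·█·██···█····██
3.91,3,20┃█····█···█┃█··███·····█···
7.50,4,20┃····█·██··┃█····█···█··███
0.22,5,20┃·█·████·██┃██··········█··
3.67,6,20┃·····██·█·┗━━━━━━━━━━━━━━━
1.90,7,20┗━━━━━━━━━━━━━━━━━━━━━━━━━━
━━━━━━━━━━━━━━━━━━━━━━━━━━━━━┛      
                                    


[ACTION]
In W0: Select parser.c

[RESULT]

                    ┏━━━━━━━━━━━━━━━
                    ┃ GameOfLife    
━━━━━━━━━┏━━━━━━━━━━┠───────────────
TabContai┃ GameOfLif┃Gen: 0         
─────────┠──────────┃·····██·██·██·█
data.csv ┃Gen: 0    ┃████·····█··██·
─────────┃··█··█··█·┃███··█████··██·
include <┃█····████·┃···█····█·····█
include <┃·█··█·███·┃███·█··█······█
include <┃··██··█··█┃·█·██···█····██
         ┃█····█···█┃█··███·····█···
ypedef st┃····█·██··┃█····█···█··███
   int bu┃·█·████·██┃██··········█··
   int re┃·····██·█·┗━━━━━━━━━━━━━━━
 CleanupD┗━━━━━━━━━━━━━━━━━━━━━━━━━━
━━━━━━━━━━━━━━━━━━━━━━━━━━━━━┛      
                                    


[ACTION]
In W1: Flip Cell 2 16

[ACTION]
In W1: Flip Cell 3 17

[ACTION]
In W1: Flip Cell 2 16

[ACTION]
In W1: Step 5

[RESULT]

                    ┏━━━━━━━━━━━━━━━
                    ┃ GameOfLife    
━━━━━━━━━┏━━━━━━━━━━┠───────────────
TabContai┃ GameOfLif┃Gen: 0         
─────────┠──────────┃·····██·██·██·█
data.csv ┃Gen: 5    ┃████·····█··██·
─────────┃··········┃███··█████··██·
include <┃··········┃···█····█·····█
include <┃··········┃███·█··█······█
include <┃···██·····┃·█·██···█····██
         ┃··█··██··█┃█··███·····█···
ypedef st┃·█·····██·┃█····█···█··███
   int bu┃··█··█····┃██··········█··
   int re┃···█████··┗━━━━━━━━━━━━━━━
 CleanupD┗━━━━━━━━━━━━━━━━━━━━━━━━━━
━━━━━━━━━━━━━━━━━━━━━━━━━━━━━┛      
                                    


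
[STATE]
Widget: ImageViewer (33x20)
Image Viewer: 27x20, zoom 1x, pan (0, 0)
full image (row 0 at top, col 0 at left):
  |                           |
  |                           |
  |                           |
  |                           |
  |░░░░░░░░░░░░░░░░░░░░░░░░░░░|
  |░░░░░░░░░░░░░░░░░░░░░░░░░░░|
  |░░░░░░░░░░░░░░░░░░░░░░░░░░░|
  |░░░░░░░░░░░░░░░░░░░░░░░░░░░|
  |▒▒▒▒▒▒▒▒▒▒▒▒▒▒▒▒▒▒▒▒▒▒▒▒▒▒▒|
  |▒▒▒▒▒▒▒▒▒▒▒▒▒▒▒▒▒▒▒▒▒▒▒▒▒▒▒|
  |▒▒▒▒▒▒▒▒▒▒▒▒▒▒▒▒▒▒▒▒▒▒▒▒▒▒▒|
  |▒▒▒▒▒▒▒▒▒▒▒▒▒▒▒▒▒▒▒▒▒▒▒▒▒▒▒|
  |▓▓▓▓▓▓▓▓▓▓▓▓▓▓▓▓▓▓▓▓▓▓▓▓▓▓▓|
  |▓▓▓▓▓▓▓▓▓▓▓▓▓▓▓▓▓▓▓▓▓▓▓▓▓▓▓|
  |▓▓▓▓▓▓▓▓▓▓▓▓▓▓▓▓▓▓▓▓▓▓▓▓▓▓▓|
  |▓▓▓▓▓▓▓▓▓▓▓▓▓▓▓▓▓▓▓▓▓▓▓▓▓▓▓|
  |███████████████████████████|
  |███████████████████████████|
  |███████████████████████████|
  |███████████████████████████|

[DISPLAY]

                                 
                                 
                                 
                                 
░░░░░░░░░░░░░░░░░░░░░░░░░░░      
░░░░░░░░░░░░░░░░░░░░░░░░░░░      
░░░░░░░░░░░░░░░░░░░░░░░░░░░      
░░░░░░░░░░░░░░░░░░░░░░░░░░░      
▒▒▒▒▒▒▒▒▒▒▒▒▒▒▒▒▒▒▒▒▒▒▒▒▒▒▒      
▒▒▒▒▒▒▒▒▒▒▒▒▒▒▒▒▒▒▒▒▒▒▒▒▒▒▒      
▒▒▒▒▒▒▒▒▒▒▒▒▒▒▒▒▒▒▒▒▒▒▒▒▒▒▒      
▒▒▒▒▒▒▒▒▒▒▒▒▒▒▒▒▒▒▒▒▒▒▒▒▒▒▒      
▓▓▓▓▓▓▓▓▓▓▓▓▓▓▓▓▓▓▓▓▓▓▓▓▓▓▓      
▓▓▓▓▓▓▓▓▓▓▓▓▓▓▓▓▓▓▓▓▓▓▓▓▓▓▓      
▓▓▓▓▓▓▓▓▓▓▓▓▓▓▓▓▓▓▓▓▓▓▓▓▓▓▓      
▓▓▓▓▓▓▓▓▓▓▓▓▓▓▓▓▓▓▓▓▓▓▓▓▓▓▓      
███████████████████████████      
███████████████████████████      
███████████████████████████      
███████████████████████████      


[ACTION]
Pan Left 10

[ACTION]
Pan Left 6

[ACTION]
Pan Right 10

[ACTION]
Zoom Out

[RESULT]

                                 
                                 
                                 
                                 
░░░░░░░░░░░░░░░░░                
░░░░░░░░░░░░░░░░░                
░░░░░░░░░░░░░░░░░                
░░░░░░░░░░░░░░░░░                
▒▒▒▒▒▒▒▒▒▒▒▒▒▒▒▒▒                
▒▒▒▒▒▒▒▒▒▒▒▒▒▒▒▒▒                
▒▒▒▒▒▒▒▒▒▒▒▒▒▒▒▒▒                
▒▒▒▒▒▒▒▒▒▒▒▒▒▒▒▒▒                
▓▓▓▓▓▓▓▓▓▓▓▓▓▓▓▓▓                
▓▓▓▓▓▓▓▓▓▓▓▓▓▓▓▓▓                
▓▓▓▓▓▓▓▓▓▓▓▓▓▓▓▓▓                
▓▓▓▓▓▓▓▓▓▓▓▓▓▓▓▓▓                
█████████████████                
█████████████████                
█████████████████                
█████████████████                


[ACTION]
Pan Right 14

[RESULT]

                                 
                                 
                                 
                                 
░░░                              
░░░                              
░░░                              
░░░                              
▒▒▒                              
▒▒▒                              
▒▒▒                              
▒▒▒                              
▓▓▓                              
▓▓▓                              
▓▓▓                              
▓▓▓                              
███                              
███                              
███                              
███                              


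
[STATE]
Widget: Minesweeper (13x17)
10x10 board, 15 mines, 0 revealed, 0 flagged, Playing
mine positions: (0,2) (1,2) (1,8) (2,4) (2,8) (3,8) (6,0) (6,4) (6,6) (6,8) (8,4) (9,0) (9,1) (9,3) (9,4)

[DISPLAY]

■■■■■■■■■■   
■■■■■■■■■■   
■■■■■■■■■■   
■■■■■■■■■■   
■■■■■■■■■■   
■■■■■■■■■■   
■■■■■■■■■■   
■■■■■■■■■■   
■■■■■■■■■■   
■■■■■■■■■■   
             
             
             
             
             
             
             


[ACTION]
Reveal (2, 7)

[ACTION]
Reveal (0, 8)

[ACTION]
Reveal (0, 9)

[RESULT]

■■■■■■■■11   
■■■■■■■■■■   
■■■■■■■3■■   
■■■■■■■■■■   
■■■■■■■■■■   
■■■■■■■■■■   
■■■■■■■■■■   
■■■■■■■■■■   
■■■■■■■■■■   
■■■■■■■■■■   
             
             
             
             
             
             
             


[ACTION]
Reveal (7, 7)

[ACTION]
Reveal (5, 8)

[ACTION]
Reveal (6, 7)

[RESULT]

■■■■■■■■11   
■■■■■■■■■■   
■■■■■■■3■■   
■■■■■■■■■■   
■■■■■■■■■■   
■■■■■■■■1■   
■■■■■■■2■■   
■■■■■■■2■■   
■■■■■■■■■■   
■■■■■■■■■■   
             
             
             
             
             
             
             


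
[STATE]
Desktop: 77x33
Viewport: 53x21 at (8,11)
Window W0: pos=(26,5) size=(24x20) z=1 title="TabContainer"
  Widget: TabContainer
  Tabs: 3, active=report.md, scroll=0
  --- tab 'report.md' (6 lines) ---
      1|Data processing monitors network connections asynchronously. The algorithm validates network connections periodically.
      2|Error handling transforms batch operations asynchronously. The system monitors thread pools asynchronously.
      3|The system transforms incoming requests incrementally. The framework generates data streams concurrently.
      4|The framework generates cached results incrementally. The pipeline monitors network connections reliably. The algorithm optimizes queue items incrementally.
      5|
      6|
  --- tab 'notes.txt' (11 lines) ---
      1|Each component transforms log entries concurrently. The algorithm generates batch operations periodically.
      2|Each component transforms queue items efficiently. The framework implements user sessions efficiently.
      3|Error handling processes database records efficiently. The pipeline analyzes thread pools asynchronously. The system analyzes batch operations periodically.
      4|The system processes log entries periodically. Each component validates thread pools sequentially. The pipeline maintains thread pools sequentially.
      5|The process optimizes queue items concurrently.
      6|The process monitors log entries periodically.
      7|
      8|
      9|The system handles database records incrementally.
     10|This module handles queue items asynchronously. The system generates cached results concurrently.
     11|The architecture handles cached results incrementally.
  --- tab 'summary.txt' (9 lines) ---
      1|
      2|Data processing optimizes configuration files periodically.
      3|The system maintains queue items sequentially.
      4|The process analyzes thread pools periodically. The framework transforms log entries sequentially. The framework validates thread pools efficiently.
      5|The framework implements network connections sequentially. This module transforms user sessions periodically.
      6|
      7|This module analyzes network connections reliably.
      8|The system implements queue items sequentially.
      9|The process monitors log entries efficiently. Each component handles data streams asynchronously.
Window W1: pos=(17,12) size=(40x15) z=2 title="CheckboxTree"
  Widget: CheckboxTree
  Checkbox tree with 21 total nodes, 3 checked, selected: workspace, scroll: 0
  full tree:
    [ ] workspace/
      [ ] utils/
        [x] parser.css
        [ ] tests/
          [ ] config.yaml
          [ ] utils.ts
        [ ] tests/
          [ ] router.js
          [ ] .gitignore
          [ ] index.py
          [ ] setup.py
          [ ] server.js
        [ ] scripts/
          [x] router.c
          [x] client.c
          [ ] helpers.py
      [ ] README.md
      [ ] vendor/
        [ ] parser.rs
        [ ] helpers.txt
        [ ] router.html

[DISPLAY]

                  ┃Error handling transfo┃           
         ┏━━━━━━━━━━━━━━━━━━━━━━━━━━━━━━━━━━━━━━┓    
         ┃ CheckboxTree                         ┃    
         ┠──────────────────────────────────────┨    
         ┃>[-] workspace/                       ┃    
         ┃   [-] utils/                         ┃    
         ┃     [x] parser.css                   ┃    
         ┃     [ ] tests/                       ┃    
         ┃       [ ] config.yaml                ┃    
         ┃       [ ] utils.ts                   ┃    
         ┃     [ ] tests/                       ┃    
         ┃       [ ] router.js                  ┃    
         ┃       [ ] .gitignore                 ┃    
         ┃       [ ] index.py                   ┃    
         ┃       [ ] setup.py                   ┃    
         ┗━━━━━━━━━━━━━━━━━━━━━━━━━━━━━━━━━━━━━━┛    
                                                     
                                                     
                                                     
                                                     
                                                     


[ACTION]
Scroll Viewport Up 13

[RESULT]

                                                     
                                                     
                                                     
                                                     
                                                     
                  ┏━━━━━━━━━━━━━━━━━━━━━━┓           
                  ┃ TabContainer         ┃           
                  ┠──────────────────────┨           
                  ┃[report.md]│ notes.txt┃           
                  ┃──────────────────────┃           
                  ┃Data processing monito┃           
                  ┃Error handling transfo┃           
         ┏━━━━━━━━━━━━━━━━━━━━━━━━━━━━━━━━━━━━━━┓    
         ┃ CheckboxTree                         ┃    
         ┠──────────────────────────────────────┨    
         ┃>[-] workspace/                       ┃    
         ┃   [-] utils/                         ┃    
         ┃     [x] parser.css                   ┃    
         ┃     [ ] tests/                       ┃    
         ┃       [ ] config.yaml                ┃    
         ┃       [ ] utils.ts                   ┃    


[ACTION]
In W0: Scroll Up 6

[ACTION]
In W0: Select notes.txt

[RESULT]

                                                     
                                                     
                                                     
                                                     
                                                     
                  ┏━━━━━━━━━━━━━━━━━━━━━━┓           
                  ┃ TabContainer         ┃           
                  ┠──────────────────────┨           
                  ┃ report.md │[notes.txt┃           
                  ┃──────────────────────┃           
                  ┃Each component transfo┃           
                  ┃Each component transfo┃           
         ┏━━━━━━━━━━━━━━━━━━━━━━━━━━━━━━━━━━━━━━┓    
         ┃ CheckboxTree                         ┃    
         ┠──────────────────────────────────────┨    
         ┃>[-] workspace/                       ┃    
         ┃   [-] utils/                         ┃    
         ┃     [x] parser.css                   ┃    
         ┃     [ ] tests/                       ┃    
         ┃       [ ] config.yaml                ┃    
         ┃       [ ] utils.ts                   ┃    
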